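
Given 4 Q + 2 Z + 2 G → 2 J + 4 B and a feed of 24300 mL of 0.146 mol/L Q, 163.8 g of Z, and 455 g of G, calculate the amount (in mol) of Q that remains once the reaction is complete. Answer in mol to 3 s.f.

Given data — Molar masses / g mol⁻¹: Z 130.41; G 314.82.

1.04 mol

n(Q) = 0.146 × 24300/1000 = 3.548 mol
n(Z) = 163.8 / 130.41 = 1.256 mol
n(G) = 455.0 / 314.82 = 1.445 mol
n/ν for Q = 3.548/4 = 0.8870
n/ν for Z = 1.256/2 = 0.6280
n/ν for G = 1.445/2 = 0.7225
Smallest n/ν is Z → limiting reagent.
Q consumed = (4/2) × 1.256 = 2.512 mol
Q remaining = 3.548 − 2.512 = 1.036 mol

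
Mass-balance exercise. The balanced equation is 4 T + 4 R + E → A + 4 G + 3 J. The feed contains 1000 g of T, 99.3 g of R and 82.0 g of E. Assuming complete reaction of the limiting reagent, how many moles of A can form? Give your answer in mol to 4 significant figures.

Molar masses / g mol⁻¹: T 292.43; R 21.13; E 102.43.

n(T) = 1000 / 292.43 = 3.420 mol
n(R) = 99.30 / 21.13 = 4.699 mol
n(E) = 82.00 / 102.43 = 0.8005 mol
n/ν → T: 0.8550, R: 1.175, E: 0.8005; E is limiting.
n(A) = (1/1) × 0.8005 = 0.8005 mol

0.8005 mol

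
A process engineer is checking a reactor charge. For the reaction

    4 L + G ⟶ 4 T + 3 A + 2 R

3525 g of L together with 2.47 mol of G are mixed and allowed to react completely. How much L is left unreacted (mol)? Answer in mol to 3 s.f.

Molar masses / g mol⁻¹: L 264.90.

3.43 mol

n(L) = 3525 / 264.90 = 13.31 mol
n(G) = 2.470 mol
n/ν for L = 13.31/4 = 3.328
n/ν for G = 2.470/1 = 2.470
Smallest n/ν is G → limiting reagent.
L consumed = (4/1) × 2.470 = 9.880 mol
L remaining = 13.31 − 9.880 = 3.430 mol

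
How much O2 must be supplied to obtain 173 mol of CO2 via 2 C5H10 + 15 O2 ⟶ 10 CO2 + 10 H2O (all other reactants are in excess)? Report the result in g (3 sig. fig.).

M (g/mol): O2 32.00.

n(CO2) = 173.0 mol
n(O2) = (15/10) × 173.0 = 259.5 mol
mass = 259.5 × 32.00 = 8304 g

8300 g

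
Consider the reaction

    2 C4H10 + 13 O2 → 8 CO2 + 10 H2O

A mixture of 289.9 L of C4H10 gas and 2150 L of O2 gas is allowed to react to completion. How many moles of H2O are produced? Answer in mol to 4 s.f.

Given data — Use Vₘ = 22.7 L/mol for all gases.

63.85 mol

n(C4H10) = 289.9 / 22.7 = 12.77 mol
n(O2) = 2150 / 22.7 = 94.71 mol
n/ν → C4H10: 6.385, O2: 7.285; C4H10 is limiting.
n(H2O) = (10/2) × 12.77 = 63.85 mol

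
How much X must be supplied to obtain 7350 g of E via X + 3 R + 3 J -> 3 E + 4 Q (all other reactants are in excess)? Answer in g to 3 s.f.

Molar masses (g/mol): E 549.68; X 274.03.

n(E) = 7350 / 549.68 = 13.37 mol
n(X) = (1/3) × 13.37 = 4.457 mol
mass = 4.457 × 274.03 = 1221 g

1220 g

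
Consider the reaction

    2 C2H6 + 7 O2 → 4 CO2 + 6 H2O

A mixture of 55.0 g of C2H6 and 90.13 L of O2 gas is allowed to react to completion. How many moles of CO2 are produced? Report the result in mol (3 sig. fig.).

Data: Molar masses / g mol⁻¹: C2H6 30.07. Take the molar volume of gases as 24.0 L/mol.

2.15 mol

n(C2H6) = 55.00 / 30.07 = 1.829 mol
n(O2) = 90.13 / 24.0 = 3.755 mol
n/ν → C2H6: 0.9145, O2: 0.5364; O2 is limiting.
n(CO2) = (4/7) × 3.755 = 2.146 mol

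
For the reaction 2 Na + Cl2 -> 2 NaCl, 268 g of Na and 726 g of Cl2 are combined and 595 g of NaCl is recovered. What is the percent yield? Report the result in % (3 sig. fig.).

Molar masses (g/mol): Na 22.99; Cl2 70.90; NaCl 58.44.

n(Na) = 268.0 / 22.99 = 11.66 mol
n(Cl2) = 726.0 / 70.90 = 10.24 mol
n/ν → Na: 5.830, Cl2: 10.24; Na is limiting.
theoretical n(NaCl) = (2/2) × 11.66 = 11.66 mol → 681.4 g
% yield = 595 / 681.4 × 100 = 87.32 %

87.3 %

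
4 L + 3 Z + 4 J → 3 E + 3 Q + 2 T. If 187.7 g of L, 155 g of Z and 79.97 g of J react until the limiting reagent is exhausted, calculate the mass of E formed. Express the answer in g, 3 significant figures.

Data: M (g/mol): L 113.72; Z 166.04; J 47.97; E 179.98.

n(L) = 187.7 / 113.72 = 1.651 mol
n(Z) = 155.0 / 166.04 = 0.9335 mol
n(J) = 79.97 / 47.97 = 1.667 mol
n/ν → L: 0.4128, Z: 0.3112, J: 0.4168; Z is limiting.
n(E) = (3/3) × 0.9335 = 0.9335 mol
mass = 0.9335 × 179.98 = 168.0 g

168 g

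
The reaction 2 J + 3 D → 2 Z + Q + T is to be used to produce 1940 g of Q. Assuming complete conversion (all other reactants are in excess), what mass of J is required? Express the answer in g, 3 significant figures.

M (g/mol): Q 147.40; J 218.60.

5750 g

n(Q) = 1940 / 147.40 = 13.16 mol
n(J) = (2/1) × 13.16 = 26.32 mol
mass = 26.32 × 218.60 = 5754 g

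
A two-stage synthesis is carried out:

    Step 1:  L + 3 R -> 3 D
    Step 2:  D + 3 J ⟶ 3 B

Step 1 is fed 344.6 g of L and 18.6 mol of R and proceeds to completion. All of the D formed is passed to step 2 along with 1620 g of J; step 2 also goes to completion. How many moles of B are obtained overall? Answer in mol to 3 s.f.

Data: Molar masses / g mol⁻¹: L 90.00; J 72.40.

22.4 mol

Step 1:
n(L) = 344.6 / 90.00 = 3.829 mol
n(R) = 18.60 mol
n/ν for L = 3.829/1 = 3.829
n/ν for R = 18.60/3 = 6.200
Smallest n/ν is L → limiting reagent.
n(D) produced = (3/1) × 3.829 = 11.49 mol
Step 2:
n(D) available = 11.49 mol
n(J) = 1620 / 72.40 = 22.38 mol
n/ν for D = 11.49/1 = 11.49
n/ν for J = 22.38/3 = 7.460
Smallest n/ν is J → limiting reagent.
n(B) = (3/3) × 22.38 = 22.38 mol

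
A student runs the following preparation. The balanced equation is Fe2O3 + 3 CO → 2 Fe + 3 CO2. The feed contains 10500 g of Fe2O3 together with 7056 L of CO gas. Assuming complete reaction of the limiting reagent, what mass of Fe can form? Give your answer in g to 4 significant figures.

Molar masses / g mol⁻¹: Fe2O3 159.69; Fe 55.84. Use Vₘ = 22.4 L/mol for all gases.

7343 g

n(Fe2O3) = 10500 / 159.69 = 65.75 mol
n(CO) = 7056 / 22.4 = 315.0 mol
n/ν for Fe2O3 = 65.75/1 = 65.75
n/ν for CO = 315.0/3 = 105.0
Smallest n/ν is Fe2O3 → limiting reagent.
n(Fe) = (2/1) × 65.75 = 131.5 mol
mass = 131.5 × 55.84 = 7343 g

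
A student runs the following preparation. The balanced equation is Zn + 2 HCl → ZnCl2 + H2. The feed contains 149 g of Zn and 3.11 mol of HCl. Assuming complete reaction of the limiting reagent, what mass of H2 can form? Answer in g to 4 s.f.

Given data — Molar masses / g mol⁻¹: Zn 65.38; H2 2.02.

n(Zn) = 149.0 / 65.38 = 2.279 mol
n(HCl) = 3.110 mol
n/ν → Zn: 2.279, HCl: 1.555; HCl is limiting.
n(H2) = (1/2) × 3.110 = 1.555 mol
mass = 1.555 × 2.02 = 3.141 g

3.141 g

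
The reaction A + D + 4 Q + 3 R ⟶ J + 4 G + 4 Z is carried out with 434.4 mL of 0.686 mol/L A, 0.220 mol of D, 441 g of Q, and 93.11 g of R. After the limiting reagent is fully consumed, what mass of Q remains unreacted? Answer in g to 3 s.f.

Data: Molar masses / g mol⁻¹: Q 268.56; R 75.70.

205 g

n(A) = 0.686 × 434.4/1000 = 0.2980 mol
n(D) = 0.2200 mol
n(Q) = 441.0 / 268.56 = 1.642 mol
n(R) = 93.11 / 75.70 = 1.230 mol
n/ν for A = 0.2980/1 = 0.2980
n/ν for D = 0.2200/1 = 0.2200
n/ν for Q = 1.642/4 = 0.4105
n/ν for R = 1.230/3 = 0.4100
Smallest n/ν is D → limiting reagent.
Q consumed = (4/1) × 0.2200 = 0.8800 mol
Q remaining = 1.642 − 0.8800 = 0.7620 mol
mass = 0.7620 × 268.56 = 204.6 g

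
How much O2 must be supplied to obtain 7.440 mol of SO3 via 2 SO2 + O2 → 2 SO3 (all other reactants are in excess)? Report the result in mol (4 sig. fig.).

n(SO3) = 7.440 mol
n(O2) = (1/2) × 7.440 = 3.720 mol

3.720 mol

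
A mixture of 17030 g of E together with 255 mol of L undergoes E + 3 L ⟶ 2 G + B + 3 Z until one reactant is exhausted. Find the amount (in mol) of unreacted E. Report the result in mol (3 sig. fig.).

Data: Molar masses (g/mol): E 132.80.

n(E) = 17030 / 132.80 = 128.2 mol
n(L) = 255.0 mol
n/ν → E: 128.2, L: 85.00; L is limiting.
E consumed = (1/3) × 255.0 = 85.00 mol
E remaining = 128.2 − 85.00 = 43.20 mol

43.2 mol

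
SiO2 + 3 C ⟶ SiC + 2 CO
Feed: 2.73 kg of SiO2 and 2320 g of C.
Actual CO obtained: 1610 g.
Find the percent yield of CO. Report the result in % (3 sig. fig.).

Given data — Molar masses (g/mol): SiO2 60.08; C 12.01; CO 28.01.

n(SiO2) = 2.730×1000 / 60.08 = 45.44 mol
n(C) = 2320 / 12.01 = 193.2 mol
n/ν for SiO2 = 45.44/1 = 45.44
n/ν for C = 193.2/3 = 64.40
Smallest n/ν is SiO2 → limiting reagent.
theoretical n(CO) = (2/1) × 45.44 = 90.88 mol → 2546 g
% yield = 1610 / 2546 × 100 = 63.24 %

63.2 %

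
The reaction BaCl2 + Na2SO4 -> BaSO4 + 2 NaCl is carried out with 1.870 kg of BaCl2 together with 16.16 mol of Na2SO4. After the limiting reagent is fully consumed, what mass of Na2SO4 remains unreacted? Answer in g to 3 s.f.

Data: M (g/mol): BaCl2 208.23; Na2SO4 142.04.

n(BaCl2) = 1.870×1000 / 208.23 = 8.980 mol
n(Na2SO4) = 16.16 mol
n/ν → BaCl2: 8.980, Na2SO4: 16.16; BaCl2 is limiting.
Na2SO4 consumed = (1/1) × 8.980 = 8.980 mol
Na2SO4 remaining = 16.16 − 8.980 = 7.180 mol
mass = 7.180 × 142.04 = 1020 g

1020 g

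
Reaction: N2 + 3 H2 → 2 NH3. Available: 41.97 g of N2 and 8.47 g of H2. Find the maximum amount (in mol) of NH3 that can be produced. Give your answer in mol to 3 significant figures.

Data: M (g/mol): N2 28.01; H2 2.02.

n(N2) = 41.97 / 28.01 = 1.498 mol
n(H2) = 8.470 / 2.02 = 4.193 mol
n/ν for N2 = 1.498/1 = 1.498
n/ν for H2 = 4.193/3 = 1.398
Smallest n/ν is H2 → limiting reagent.
n(NH3) = (2/3) × 4.193 = 2.795 mol

2.80 mol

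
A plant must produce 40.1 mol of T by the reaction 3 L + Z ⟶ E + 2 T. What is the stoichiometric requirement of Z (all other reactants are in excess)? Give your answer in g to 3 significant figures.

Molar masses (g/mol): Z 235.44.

4720 g

n(T) = 40.10 mol
n(Z) = (1/2) × 40.10 = 20.05 mol
mass = 20.05 × 235.44 = 4721 g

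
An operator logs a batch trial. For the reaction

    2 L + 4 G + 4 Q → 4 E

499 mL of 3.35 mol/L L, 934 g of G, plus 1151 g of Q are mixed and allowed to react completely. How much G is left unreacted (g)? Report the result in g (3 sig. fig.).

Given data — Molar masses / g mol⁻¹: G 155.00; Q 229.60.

n(L) = 3.35 × 499.0/1000 = 1.672 mol
n(G) = 934.0 / 155.00 = 6.026 mol
n(Q) = 1151 / 229.60 = 5.013 mol
n/ν for L = 1.672/2 = 0.8360
n/ν for G = 6.026/4 = 1.507
n/ν for Q = 5.013/4 = 1.253
Smallest n/ν is L → limiting reagent.
G consumed = (4/2) × 1.672 = 3.344 mol
G remaining = 6.026 − 3.344 = 2.682 mol
mass = 2.682 × 155.00 = 415.7 g

416 g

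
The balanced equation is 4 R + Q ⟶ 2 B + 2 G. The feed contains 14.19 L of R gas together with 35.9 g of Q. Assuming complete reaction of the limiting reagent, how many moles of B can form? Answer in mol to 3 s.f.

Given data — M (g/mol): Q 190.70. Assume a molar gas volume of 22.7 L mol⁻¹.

0.313 mol

n(R) = 14.19 / 22.7 = 0.6251 mol
n(Q) = 35.90 / 190.70 = 0.1883 mol
n/ν for R = 0.6251/4 = 0.1563
n/ν for Q = 0.1883/1 = 0.1883
Smallest n/ν is R → limiting reagent.
n(B) = (2/4) × 0.6251 = 0.3126 mol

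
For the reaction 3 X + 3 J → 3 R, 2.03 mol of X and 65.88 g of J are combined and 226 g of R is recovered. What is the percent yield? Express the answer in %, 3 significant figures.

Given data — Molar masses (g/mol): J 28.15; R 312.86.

n(X) = 2.030 mol
n(J) = 65.88 / 28.15 = 2.340 mol
n/ν for X = 2.030/3 = 0.6767
n/ν for J = 2.340/3 = 0.7800
Smallest n/ν is X → limiting reagent.
theoretical n(R) = (3/3) × 2.030 = 2.030 mol → 635.1 g
% yield = 226 / 635.1 × 100 = 35.58 %

35.6 %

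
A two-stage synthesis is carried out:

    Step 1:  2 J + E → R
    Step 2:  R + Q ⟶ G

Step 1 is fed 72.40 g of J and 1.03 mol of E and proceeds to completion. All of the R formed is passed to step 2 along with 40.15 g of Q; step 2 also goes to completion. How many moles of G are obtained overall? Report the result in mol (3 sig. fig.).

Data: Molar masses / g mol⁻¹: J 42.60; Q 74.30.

Step 1:
n(J) = 72.40 / 42.60 = 1.700 mol
n(E) = 1.030 mol
n/ν → J: 0.8500, E: 1.030; J is limiting.
n(R) produced = (1/2) × 1.700 = 0.8500 mol
Step 2:
n(R) available = 0.8500 mol
n(Q) = 40.15 / 74.30 = 0.5404 mol
n/ν → R: 0.8500, Q: 0.5404; Q is limiting.
n(G) = (1/1) × 0.5404 = 0.5404 mol

0.540 mol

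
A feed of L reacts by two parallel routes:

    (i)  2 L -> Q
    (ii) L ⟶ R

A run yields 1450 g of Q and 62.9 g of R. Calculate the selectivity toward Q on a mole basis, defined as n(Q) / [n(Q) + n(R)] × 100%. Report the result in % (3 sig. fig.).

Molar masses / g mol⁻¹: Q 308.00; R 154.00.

n(Q) = 1450 / 308.00 = 4.708 mol
n(R) = 62.9 / 154.00 = 0.4084 mol
selectivity = 4.708/(4.708+0.4084) × 100 = 92.02 %

92.0 %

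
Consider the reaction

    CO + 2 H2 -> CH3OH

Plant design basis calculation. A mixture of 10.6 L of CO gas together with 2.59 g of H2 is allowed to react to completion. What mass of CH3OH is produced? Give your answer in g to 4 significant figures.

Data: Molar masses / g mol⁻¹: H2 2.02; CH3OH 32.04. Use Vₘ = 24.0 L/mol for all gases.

14.15 g

n(CO) = 10.60 / 24.0 = 0.4417 mol
n(H2) = 2.590 / 2.02 = 1.282 mol
n/ν for CO = 0.4417/1 = 0.4417
n/ν for H2 = 1.282/2 = 0.6410
Smallest n/ν is CO → limiting reagent.
n(CH3OH) = (1/1) × 0.4417 = 0.4417 mol
mass = 0.4417 × 32.04 = 14.15 g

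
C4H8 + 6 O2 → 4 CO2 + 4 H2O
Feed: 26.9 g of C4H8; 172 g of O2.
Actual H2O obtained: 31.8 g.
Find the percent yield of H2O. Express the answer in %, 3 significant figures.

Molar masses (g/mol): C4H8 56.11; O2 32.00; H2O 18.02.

92.0 %

n(C4H8) = 26.90 / 56.11 = 0.4794 mol
n(O2) = 172.0 / 32.00 = 5.375 mol
n/ν for C4H8 = 0.4794/1 = 0.4794
n/ν for O2 = 5.375/6 = 0.8958
Smallest n/ν is C4H8 → limiting reagent.
theoretical n(H2O) = (4/1) × 0.4794 = 1.918 mol → 34.56 g
% yield = 31.8 / 34.56 × 100 = 92.01 %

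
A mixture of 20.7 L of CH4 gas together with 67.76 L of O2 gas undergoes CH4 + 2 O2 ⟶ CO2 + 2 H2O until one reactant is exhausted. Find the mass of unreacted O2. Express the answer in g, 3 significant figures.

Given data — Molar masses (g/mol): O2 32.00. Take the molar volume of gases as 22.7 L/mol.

n(CH4) = 20.70 / 22.7 = 0.9119 mol
n(O2) = 67.76 / 22.7 = 2.985 mol
n/ν for CH4 = 0.9119/1 = 0.9119
n/ν for O2 = 2.985/2 = 1.493
Smallest n/ν is CH4 → limiting reagent.
O2 consumed = (2/1) × 0.9119 = 1.824 mol
O2 remaining = 2.985 − 1.824 = 1.161 mol
mass = 1.161 × 32.00 = 37.15 g

37.2 g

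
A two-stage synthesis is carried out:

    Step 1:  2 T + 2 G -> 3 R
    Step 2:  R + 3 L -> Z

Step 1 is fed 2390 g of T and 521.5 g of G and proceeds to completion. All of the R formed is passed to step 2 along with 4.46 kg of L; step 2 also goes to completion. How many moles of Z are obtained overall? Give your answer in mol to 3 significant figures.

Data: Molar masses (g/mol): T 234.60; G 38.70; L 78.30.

Step 1:
n(T) = 2390 / 234.60 = 10.19 mol
n(G) = 521.5 / 38.70 = 13.48 mol
n/ν for T = 10.19/2 = 5.095
n/ν for G = 13.48/2 = 6.740
Smallest n/ν is T → limiting reagent.
n(R) produced = (3/2) × 10.19 = 15.29 mol
Step 2:
n(R) available = 15.29 mol
n(L) = 4.460×1000 / 78.30 = 56.96 mol
n/ν for R = 15.29/1 = 15.29
n/ν for L = 56.96/3 = 18.99
Smallest n/ν is R → limiting reagent.
n(Z) = (1/1) × 15.29 = 15.29 mol

15.3 mol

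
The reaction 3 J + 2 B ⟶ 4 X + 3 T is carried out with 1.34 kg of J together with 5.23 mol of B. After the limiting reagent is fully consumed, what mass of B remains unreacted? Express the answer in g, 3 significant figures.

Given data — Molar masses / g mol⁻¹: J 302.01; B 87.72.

199 g

n(J) = 1.340×1000 / 302.01 = 4.437 mol
n(B) = 5.230 mol
n/ν for J = 4.437/3 = 1.479
n/ν for B = 5.230/2 = 2.615
Smallest n/ν is J → limiting reagent.
B consumed = (2/3) × 4.437 = 2.958 mol
B remaining = 5.230 − 2.958 = 2.272 mol
mass = 2.272 × 87.72 = 199.3 g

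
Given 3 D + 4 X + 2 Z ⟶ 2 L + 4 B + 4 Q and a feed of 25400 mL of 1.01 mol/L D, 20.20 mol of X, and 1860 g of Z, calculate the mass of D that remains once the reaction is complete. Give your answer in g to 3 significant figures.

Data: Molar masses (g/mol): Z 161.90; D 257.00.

2700 g

n(D) = 1.01 × 25400/1000 = 25.65 mol
n(X) = 20.20 mol
n(Z) = 1860 / 161.90 = 11.49 mol
n/ν → D: 8.550, X: 5.050, Z: 5.745; X is limiting.
D consumed = (3/4) × 20.20 = 15.15 mol
D remaining = 25.65 − 15.15 = 10.50 mol
mass = 10.50 × 257.00 = 2699 g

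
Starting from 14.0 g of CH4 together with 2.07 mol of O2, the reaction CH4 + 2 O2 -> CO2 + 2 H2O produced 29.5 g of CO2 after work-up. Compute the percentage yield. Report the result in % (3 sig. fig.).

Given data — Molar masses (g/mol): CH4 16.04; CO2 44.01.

n(CH4) = 14.00 / 16.04 = 0.8728 mol
n(O2) = 2.070 mol
n/ν for CH4 = 0.8728/1 = 0.8728
n/ν for O2 = 2.070/2 = 1.035
Smallest n/ν is CH4 → limiting reagent.
theoretical n(CO2) = (1/1) × 0.8728 = 0.8728 mol → 38.41 g
% yield = 29.5 / 38.41 × 100 = 76.80 %

76.8 %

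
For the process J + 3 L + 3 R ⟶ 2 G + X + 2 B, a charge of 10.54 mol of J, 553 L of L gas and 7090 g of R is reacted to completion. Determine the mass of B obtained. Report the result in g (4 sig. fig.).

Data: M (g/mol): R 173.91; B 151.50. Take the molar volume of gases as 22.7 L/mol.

2460 g

n(J) = 10.54 mol
n(L) = 553.0 / 22.7 = 24.36 mol
n(R) = 7090 / 173.91 = 40.77 mol
n/ν → J: 10.54, L: 8.120, R: 13.59; L is limiting.
n(B) = (2/3) × 24.36 = 16.24 mol
mass = 16.24 × 151.50 = 2460 g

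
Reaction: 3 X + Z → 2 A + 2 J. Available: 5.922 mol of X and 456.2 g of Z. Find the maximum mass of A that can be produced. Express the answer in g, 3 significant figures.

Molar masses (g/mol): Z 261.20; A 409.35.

n(X) = 5.922 mol
n(Z) = 456.2 / 261.20 = 1.747 mol
n/ν for X = 5.922/3 = 1.974
n/ν for Z = 1.747/1 = 1.747
Smallest n/ν is Z → limiting reagent.
n(A) = (2/1) × 1.747 = 3.494 mol
mass = 3.494 × 409.35 = 1430 g

1430 g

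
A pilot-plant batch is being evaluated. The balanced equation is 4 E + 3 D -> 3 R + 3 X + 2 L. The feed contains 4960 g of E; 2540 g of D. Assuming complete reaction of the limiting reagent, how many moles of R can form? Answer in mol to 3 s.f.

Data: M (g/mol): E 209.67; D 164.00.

n(E) = 4960 / 209.67 = 23.66 mol
n(D) = 2540 / 164.00 = 15.49 mol
n/ν for E = 23.66/4 = 5.915
n/ν for D = 15.49/3 = 5.163
Smallest n/ν is D → limiting reagent.
n(R) = (3/3) × 15.49 = 15.49 mol

15.5 mol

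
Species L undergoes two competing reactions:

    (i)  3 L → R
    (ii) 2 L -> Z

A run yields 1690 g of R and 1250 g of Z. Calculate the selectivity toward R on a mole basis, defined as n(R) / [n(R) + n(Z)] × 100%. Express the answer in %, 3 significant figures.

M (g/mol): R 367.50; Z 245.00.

47.4 %

n(R) = 1690 / 367.50 = 4.599 mol
n(Z) = 1250 / 245.00 = 5.102 mol
selectivity = 4.599/(4.599+5.102) × 100 = 47.41 %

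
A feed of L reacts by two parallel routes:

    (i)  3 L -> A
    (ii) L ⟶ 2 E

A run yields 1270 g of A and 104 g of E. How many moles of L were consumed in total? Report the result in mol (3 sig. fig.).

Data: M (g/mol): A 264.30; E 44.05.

n(A) = 1270 / 264.30 = 4.805 mol
n(E) = 104 / 44.05 = 2.361 mol
n(L) via (i) = (3/1)×4.805 = 14.42 mol
n(L) via (ii) = (1/2)×2.361 = 1.181 mol
total n(L) = 14.42 + 1.181 = 15.60 mol

15.6 mol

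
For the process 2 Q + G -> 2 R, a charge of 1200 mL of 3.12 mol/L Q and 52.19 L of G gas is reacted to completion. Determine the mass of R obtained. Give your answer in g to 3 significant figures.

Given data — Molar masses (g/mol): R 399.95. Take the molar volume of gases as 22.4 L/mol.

1500 g

n(Q) = 3.12 × 1200/1000 = 3.744 mol
n(G) = 52.19 / 22.4 = 2.330 mol
n/ν → Q: 1.872, G: 2.330; Q is limiting.
n(R) = (2/2) × 3.744 = 3.744 mol
mass = 3.744 × 399.95 = 1497 g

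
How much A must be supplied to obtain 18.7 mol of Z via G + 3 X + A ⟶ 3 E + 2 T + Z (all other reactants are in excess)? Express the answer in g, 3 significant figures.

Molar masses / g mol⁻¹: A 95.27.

1780 g

n(Z) = 18.70 mol
n(A) = (1/1) × 18.70 = 18.70 mol
mass = 18.70 × 95.27 = 1782 g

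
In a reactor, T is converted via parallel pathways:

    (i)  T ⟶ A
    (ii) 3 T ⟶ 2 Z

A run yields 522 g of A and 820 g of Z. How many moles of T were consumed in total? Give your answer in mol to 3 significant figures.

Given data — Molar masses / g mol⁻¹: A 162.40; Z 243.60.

n(A) = 522 / 162.40 = 3.214 mol
n(Z) = 820 / 243.60 = 3.366 mol
n(T) via (i) = (1/1)×3.214 = 3.214 mol
n(T) via (ii) = (3/2)×3.366 = 5.049 mol
total n(T) = 3.214 + 5.049 = 8.263 mol

8.26 mol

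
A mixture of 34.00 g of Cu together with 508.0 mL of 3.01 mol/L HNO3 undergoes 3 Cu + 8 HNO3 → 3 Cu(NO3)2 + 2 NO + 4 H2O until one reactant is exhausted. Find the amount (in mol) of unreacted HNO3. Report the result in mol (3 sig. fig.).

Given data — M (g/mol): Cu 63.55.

0.102 mol

n(Cu) = 34.00 / 63.55 = 0.5350 mol
n(HNO3) = 3.01 × 508.0/1000 = 1.529 mol
n/ν → Cu: 0.1783, HNO3: 0.1911; Cu is limiting.
HNO3 consumed = (8/3) × 0.5350 = 1.427 mol
HNO3 remaining = 1.529 − 1.427 = 0.1020 mol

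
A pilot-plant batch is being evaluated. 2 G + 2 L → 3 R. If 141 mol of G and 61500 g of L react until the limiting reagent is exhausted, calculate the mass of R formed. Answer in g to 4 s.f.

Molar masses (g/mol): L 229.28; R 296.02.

n(G) = 141.0 mol
n(L) = 61500 / 229.28 = 268.2 mol
n/ν for G = 141.0/2 = 70.50
n/ν for L = 268.2/2 = 134.1
Smallest n/ν is G → limiting reagent.
n(R) = (3/2) × 141.0 = 211.5 mol
mass = 211.5 × 296.02 = 62610 g

62610 g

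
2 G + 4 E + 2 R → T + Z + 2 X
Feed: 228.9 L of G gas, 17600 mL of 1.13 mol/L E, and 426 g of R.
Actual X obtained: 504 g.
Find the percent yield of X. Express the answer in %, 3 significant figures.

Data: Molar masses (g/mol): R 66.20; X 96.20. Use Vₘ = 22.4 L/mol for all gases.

81.4 %

n(G) = 228.9 / 22.4 = 10.22 mol
n(E) = 1.13 × 17600/1000 = 19.89 mol
n(R) = 426.0 / 66.20 = 6.435 mol
n/ν for G = 10.22/2 = 5.110
n/ν for E = 19.89/4 = 4.973
n/ν for R = 6.435/2 = 3.218
Smallest n/ν is R → limiting reagent.
theoretical n(X) = (2/2) × 6.435 = 6.435 mol → 619.0 g
% yield = 504 / 619.0 × 100 = 81.42 %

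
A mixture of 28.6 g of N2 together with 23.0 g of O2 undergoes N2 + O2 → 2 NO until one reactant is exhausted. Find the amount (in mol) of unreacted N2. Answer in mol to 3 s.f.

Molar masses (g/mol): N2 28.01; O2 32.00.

n(N2) = 28.60 / 28.01 = 1.021 mol
n(O2) = 23.00 / 32.00 = 0.7188 mol
n/ν → N2: 1.021, O2: 0.7188; O2 is limiting.
N2 consumed = (1/1) × 0.7188 = 0.7188 mol
N2 remaining = 1.021 − 0.7188 = 0.3022 mol

0.302 mol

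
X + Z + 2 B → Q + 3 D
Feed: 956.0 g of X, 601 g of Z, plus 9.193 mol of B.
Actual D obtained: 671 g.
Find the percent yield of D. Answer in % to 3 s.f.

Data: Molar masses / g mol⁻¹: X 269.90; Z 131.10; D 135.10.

n(X) = 956.0 / 269.90 = 3.542 mol
n(Z) = 601.0 / 131.10 = 4.584 mol
n(B) = 9.193 mol
n/ν for X = 3.542/1 = 3.542
n/ν for Z = 4.584/1 = 4.584
n/ν for B = 9.193/2 = 4.597
Smallest n/ν is X → limiting reagent.
theoretical n(D) = (3/1) × 3.542 = 10.63 mol → 1436 g
% yield = 671 / 1436 × 100 = 46.73 %

46.7 %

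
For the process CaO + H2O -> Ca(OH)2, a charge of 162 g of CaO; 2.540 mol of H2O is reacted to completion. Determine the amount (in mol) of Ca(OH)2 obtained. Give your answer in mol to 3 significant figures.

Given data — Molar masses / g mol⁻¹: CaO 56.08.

2.54 mol

n(CaO) = 162.0 / 56.08 = 2.889 mol
n(H2O) = 2.540 mol
n/ν for CaO = 2.889/1 = 2.889
n/ν for H2O = 2.540/1 = 2.540
Smallest n/ν is H2O → limiting reagent.
n(Ca(OH)2) = (1/1) × 2.540 = 2.540 mol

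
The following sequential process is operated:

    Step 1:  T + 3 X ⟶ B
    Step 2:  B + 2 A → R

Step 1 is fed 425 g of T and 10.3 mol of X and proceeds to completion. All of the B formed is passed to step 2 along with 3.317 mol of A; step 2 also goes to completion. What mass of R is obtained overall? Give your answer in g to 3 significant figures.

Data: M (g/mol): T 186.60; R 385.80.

Step 1:
n(T) = 425.0 / 186.60 = 2.278 mol
n(X) = 10.30 mol
n/ν for T = 2.278/1 = 2.278
n/ν for X = 10.30/3 = 3.433
Smallest n/ν is T → limiting reagent.
n(B) produced = (1/1) × 2.278 = 2.278 mol
Step 2:
n(B) available = 2.278 mol
n(A) = 3.317 mol
n/ν for B = 2.278/1 = 2.278
n/ν for A = 3.317/2 = 1.659
Smallest n/ν is A → limiting reagent.
n(R) = (1/2) × 3.317 = 1.659 mol
mass = 1.659 × 385.80 = 640.0 g

640 g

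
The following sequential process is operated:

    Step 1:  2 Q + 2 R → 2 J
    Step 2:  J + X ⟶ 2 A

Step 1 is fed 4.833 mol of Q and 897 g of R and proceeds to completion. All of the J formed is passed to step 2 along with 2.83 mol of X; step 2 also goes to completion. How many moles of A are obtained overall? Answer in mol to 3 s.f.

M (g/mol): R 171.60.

5.66 mol

Step 1:
n(Q) = 4.833 mol
n(R) = 897.0 / 171.60 = 5.227 mol
n/ν for Q = 4.833/2 = 2.417
n/ν for R = 5.227/2 = 2.614
Smallest n/ν is Q → limiting reagent.
n(J) produced = (2/2) × 4.833 = 4.833 mol
Step 2:
n(J) available = 4.833 mol
n(X) = 2.830 mol
n/ν for J = 4.833/1 = 4.833
n/ν for X = 2.830/1 = 2.830
Smallest n/ν is X → limiting reagent.
n(A) = (2/1) × 2.830 = 5.660 mol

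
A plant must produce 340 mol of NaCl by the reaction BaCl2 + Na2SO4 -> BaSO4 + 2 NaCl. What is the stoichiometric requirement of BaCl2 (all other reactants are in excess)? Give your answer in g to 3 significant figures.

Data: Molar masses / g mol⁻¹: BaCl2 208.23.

n(NaCl) = 340.0 mol
n(BaCl2) = (1/2) × 340.0 = 170.0 mol
mass = 170.0 × 208.23 = 35400 g

35400 g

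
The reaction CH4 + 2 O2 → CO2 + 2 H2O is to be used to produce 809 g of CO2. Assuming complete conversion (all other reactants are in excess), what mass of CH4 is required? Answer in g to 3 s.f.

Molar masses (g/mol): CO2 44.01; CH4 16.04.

295 g

n(CO2) = 809 / 44.01 = 18.38 mol
n(CH4) = (1/1) × 18.38 = 18.38 mol
mass = 18.38 × 16.04 = 294.8 g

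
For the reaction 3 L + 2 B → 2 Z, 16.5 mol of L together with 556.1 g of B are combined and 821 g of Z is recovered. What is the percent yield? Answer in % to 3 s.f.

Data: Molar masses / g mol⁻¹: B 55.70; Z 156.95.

n(L) = 16.50 mol
n(B) = 556.1 / 55.70 = 9.984 mol
n/ν → L: 5.500, B: 4.992; B is limiting.
theoretical n(Z) = (2/2) × 9.984 = 9.984 mol → 1567 g
% yield = 821 / 1567 × 100 = 52.39 %

52.4 %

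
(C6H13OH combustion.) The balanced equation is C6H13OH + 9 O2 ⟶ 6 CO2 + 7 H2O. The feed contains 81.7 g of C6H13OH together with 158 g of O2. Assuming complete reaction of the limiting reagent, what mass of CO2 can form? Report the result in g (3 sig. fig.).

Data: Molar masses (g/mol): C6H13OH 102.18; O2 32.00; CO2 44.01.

145 g

n(C6H13OH) = 81.70 / 102.18 = 0.7996 mol
n(O2) = 158.0 / 32.00 = 4.938 mol
n/ν → C6H13OH: 0.7996, O2: 0.5487; O2 is limiting.
n(CO2) = (6/9) × 4.938 = 3.292 mol
mass = 3.292 × 44.01 = 144.9 g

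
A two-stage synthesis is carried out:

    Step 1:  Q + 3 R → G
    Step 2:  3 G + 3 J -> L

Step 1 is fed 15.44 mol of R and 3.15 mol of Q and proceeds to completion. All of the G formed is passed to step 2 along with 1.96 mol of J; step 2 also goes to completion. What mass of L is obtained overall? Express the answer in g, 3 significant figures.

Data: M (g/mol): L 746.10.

487 g

Step 1:
n(R) = 15.44 mol
n(Q) = 3.150 mol
n/ν for R = 15.44/3 = 5.147
n/ν for Q = 3.150/1 = 3.150
Smallest n/ν is Q → limiting reagent.
n(G) produced = (1/1) × 3.150 = 3.150 mol
Step 2:
n(G) available = 3.150 mol
n(J) = 1.960 mol
n/ν for G = 3.150/3 = 1.050
n/ν for J = 1.960/3 = 0.6533
Smallest n/ν is J → limiting reagent.
n(L) = (1/3) × 1.960 = 0.6533 mol
mass = 0.6533 × 746.10 = 487.4 g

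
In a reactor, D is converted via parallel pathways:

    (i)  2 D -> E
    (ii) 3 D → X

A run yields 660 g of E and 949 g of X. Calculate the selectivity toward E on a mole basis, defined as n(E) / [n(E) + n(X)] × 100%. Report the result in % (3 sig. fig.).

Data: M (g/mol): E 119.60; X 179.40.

n(E) = 660 / 119.60 = 5.518 mol
n(X) = 949 / 179.40 = 5.290 mol
selectivity = 5.518/(5.518+5.290) × 100 = 51.05 %

51.1 %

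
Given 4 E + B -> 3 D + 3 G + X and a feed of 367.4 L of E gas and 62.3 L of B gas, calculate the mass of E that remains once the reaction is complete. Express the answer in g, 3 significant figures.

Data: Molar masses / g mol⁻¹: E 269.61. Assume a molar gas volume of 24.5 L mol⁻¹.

1300 g

n(E) = 367.4 / 24.5 = 15.00 mol
n(B) = 62.30 / 24.5 = 2.543 mol
n/ν → E: 3.750, B: 2.543; B is limiting.
E consumed = (4/1) × 2.543 = 10.17 mol
E remaining = 15.00 − 10.17 = 4.830 mol
mass = 4.830 × 269.61 = 1302 g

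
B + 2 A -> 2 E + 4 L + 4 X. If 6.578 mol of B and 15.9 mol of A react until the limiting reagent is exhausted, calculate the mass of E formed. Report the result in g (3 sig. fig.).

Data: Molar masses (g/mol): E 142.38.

n(B) = 6.578 mol
n(A) = 15.90 mol
n/ν for B = 6.578/1 = 6.578
n/ν for A = 15.90/2 = 7.950
Smallest n/ν is B → limiting reagent.
n(E) = (2/1) × 6.578 = 13.16 mol
mass = 13.16 × 142.38 = 1874 g

1870 g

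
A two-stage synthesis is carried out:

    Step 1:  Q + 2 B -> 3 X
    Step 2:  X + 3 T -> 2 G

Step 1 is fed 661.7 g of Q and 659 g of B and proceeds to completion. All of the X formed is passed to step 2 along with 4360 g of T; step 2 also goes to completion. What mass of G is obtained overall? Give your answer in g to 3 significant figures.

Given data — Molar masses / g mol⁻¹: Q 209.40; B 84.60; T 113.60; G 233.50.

Step 1:
n(Q) = 661.7 / 209.40 = 3.160 mol
n(B) = 659.0 / 84.60 = 7.790 mol
n/ν for Q = 3.160/1 = 3.160
n/ν for B = 7.790/2 = 3.895
Smallest n/ν is Q → limiting reagent.
n(X) produced = (3/1) × 3.160 = 9.480 mol
Step 2:
n(X) available = 9.480 mol
n(T) = 4360 / 113.60 = 38.38 mol
n/ν for X = 9.480/1 = 9.480
n/ν for T = 38.38/3 = 12.79
Smallest n/ν is X → limiting reagent.
n(G) = (2/1) × 9.480 = 18.96 mol
mass = 18.96 × 233.50 = 4427 g

4430 g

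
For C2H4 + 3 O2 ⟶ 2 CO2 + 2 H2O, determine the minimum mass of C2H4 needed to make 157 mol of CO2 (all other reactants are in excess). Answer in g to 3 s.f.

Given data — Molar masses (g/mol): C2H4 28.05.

2200 g

n(CO2) = 157.0 mol
n(C2H4) = (1/2) × 157.0 = 78.50 mol
mass = 78.50 × 28.05 = 2202 g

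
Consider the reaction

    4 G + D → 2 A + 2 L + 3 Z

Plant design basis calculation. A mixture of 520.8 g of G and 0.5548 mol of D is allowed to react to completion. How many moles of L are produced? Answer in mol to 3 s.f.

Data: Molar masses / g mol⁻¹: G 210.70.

1.11 mol

n(G) = 520.8 / 210.70 = 2.472 mol
n(D) = 0.5548 mol
n/ν for G = 2.472/4 = 0.6180
n/ν for D = 0.5548/1 = 0.5548
Smallest n/ν is D → limiting reagent.
n(L) = (2/1) × 0.5548 = 1.110 mol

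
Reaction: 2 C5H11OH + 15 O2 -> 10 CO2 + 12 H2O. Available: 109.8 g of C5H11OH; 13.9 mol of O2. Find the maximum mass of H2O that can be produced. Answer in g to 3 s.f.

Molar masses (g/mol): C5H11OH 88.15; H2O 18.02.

n(C5H11OH) = 109.8 / 88.15 = 1.246 mol
n(O2) = 13.90 mol
n/ν for C5H11OH = 1.246/2 = 0.6230
n/ν for O2 = 13.90/15 = 0.9267
Smallest n/ν is C5H11OH → limiting reagent.
n(H2O) = (12/2) × 1.246 = 7.476 mol
mass = 7.476 × 18.02 = 134.7 g

135 g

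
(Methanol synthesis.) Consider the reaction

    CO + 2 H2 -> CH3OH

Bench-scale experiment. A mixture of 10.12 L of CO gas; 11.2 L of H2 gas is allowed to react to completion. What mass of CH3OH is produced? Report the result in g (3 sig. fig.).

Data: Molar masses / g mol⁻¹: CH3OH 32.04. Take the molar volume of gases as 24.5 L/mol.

n(CO) = 10.12 / 24.5 = 0.4131 mol
n(H2) = 11.20 / 24.5 = 0.4571 mol
n/ν for CO = 0.4131/1 = 0.4131
n/ν for H2 = 0.4571/2 = 0.2286
Smallest n/ν is H2 → limiting reagent.
n(CH3OH) = (1/2) × 0.4571 = 0.2286 mol
mass = 0.2286 × 32.04 = 7.324 g

7.32 g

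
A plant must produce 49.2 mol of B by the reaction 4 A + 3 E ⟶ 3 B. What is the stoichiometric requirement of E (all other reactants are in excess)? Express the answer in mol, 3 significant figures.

49.2 mol

n(B) = 49.20 mol
n(E) = (3/3) × 49.20 = 49.20 mol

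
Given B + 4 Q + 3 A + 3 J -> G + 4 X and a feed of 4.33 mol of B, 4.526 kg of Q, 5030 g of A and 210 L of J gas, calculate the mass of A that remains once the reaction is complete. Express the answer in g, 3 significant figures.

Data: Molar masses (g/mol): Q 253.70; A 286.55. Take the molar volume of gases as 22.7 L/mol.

2380 g

n(B) = 4.330 mol
n(Q) = 4.526×1000 / 253.70 = 17.84 mol
n(A) = 5030 / 286.55 = 17.55 mol
n(J) = 210.0 / 22.7 = 9.251 mol
n/ν for B = 4.330/1 = 4.330
n/ν for Q = 17.84/4 = 4.460
n/ν for A = 17.55/3 = 5.850
n/ν for J = 9.251/3 = 3.084
Smallest n/ν is J → limiting reagent.
A consumed = (3/3) × 9.251 = 9.251 mol
A remaining = 17.55 − 9.251 = 8.299 mol
mass = 8.299 × 286.55 = 2378 g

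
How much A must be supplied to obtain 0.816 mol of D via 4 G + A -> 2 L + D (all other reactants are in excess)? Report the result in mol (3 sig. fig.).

0.816 mol

n(D) = 0.8160 mol
n(A) = (1/1) × 0.8160 = 0.8160 mol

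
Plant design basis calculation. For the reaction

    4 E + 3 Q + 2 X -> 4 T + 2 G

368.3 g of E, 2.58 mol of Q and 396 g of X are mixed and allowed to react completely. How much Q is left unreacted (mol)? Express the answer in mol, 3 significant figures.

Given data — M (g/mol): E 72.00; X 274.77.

0.418 mol

n(E) = 368.3 / 72.00 = 5.115 mol
n(Q) = 2.580 mol
n(X) = 396.0 / 274.77 = 1.441 mol
n/ν → E: 1.279, Q: 0.8600, X: 0.7205; X is limiting.
Q consumed = (3/2) × 1.441 = 2.162 mol
Q remaining = 2.580 − 2.162 = 0.4180 mol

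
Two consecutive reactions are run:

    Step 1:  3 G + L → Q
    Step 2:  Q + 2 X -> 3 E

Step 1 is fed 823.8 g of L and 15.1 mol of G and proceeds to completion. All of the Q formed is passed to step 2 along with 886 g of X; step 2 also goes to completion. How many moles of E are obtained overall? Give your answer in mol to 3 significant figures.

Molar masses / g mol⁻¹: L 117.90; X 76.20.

15.1 mol

Step 1:
n(L) = 823.8 / 117.90 = 6.987 mol
n(G) = 15.10 mol
n/ν for L = 6.987/1 = 6.987
n/ν for G = 15.10/3 = 5.033
Smallest n/ν is G → limiting reagent.
n(Q) produced = (1/3) × 15.10 = 5.033 mol
Step 2:
n(Q) available = 5.033 mol
n(X) = 886.0 / 76.20 = 11.63 mol
n/ν for Q = 5.033/1 = 5.033
n/ν for X = 11.63/2 = 5.815
Smallest n/ν is Q → limiting reagent.
n(E) = (3/1) × 5.033 = 15.10 mol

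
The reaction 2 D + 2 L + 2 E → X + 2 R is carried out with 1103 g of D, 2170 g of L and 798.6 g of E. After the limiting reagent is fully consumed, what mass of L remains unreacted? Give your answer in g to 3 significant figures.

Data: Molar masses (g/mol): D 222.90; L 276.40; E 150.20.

802 g

n(D) = 1103 / 222.90 = 4.948 mol
n(L) = 2170 / 276.40 = 7.851 mol
n(E) = 798.6 / 150.20 = 5.317 mol
n/ν → D: 2.474, L: 3.926, E: 2.659; D is limiting.
L consumed = (2/2) × 4.948 = 4.948 mol
L remaining = 7.851 − 4.948 = 2.903 mol
mass = 2.903 × 276.40 = 802.4 g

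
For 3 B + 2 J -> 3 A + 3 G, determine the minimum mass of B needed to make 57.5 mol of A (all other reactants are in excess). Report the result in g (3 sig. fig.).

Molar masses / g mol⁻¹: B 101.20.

5820 g

n(A) = 57.50 mol
n(B) = (3/3) × 57.50 = 57.50 mol
mass = 57.50 × 101.20 = 5819 g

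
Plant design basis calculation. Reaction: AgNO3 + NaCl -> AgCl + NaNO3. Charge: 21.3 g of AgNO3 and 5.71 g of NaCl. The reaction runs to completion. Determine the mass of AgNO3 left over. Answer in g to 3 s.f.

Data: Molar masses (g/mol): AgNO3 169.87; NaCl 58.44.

n(AgNO3) = 21.30 / 169.87 = 0.1254 mol
n(NaCl) = 5.710 / 58.44 = 0.09771 mol
n/ν for AgNO3 = 0.1254/1 = 0.1254
n/ν for NaCl = 0.09771/1 = 0.09771
Smallest n/ν is NaCl → limiting reagent.
AgNO3 consumed = (1/1) × 0.09771 = 0.09771 mol
AgNO3 remaining = 0.1254 − 0.09771 = 0.02769 mol
mass = 0.02769 × 169.87 = 4.704 g

4.70 g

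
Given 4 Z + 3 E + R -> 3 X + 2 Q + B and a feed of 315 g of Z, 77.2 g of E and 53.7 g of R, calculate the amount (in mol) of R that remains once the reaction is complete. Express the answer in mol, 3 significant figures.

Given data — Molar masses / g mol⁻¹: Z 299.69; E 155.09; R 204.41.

0.0968 mol

n(Z) = 315.0 / 299.69 = 1.051 mol
n(E) = 77.20 / 155.09 = 0.4978 mol
n(R) = 53.70 / 204.41 = 0.2627 mol
n/ν for Z = 1.051/4 = 0.2628
n/ν for E = 0.4978/3 = 0.1659
n/ν for R = 0.2627/1 = 0.2627
Smallest n/ν is E → limiting reagent.
R consumed = (1/3) × 0.4978 = 0.1659 mol
R remaining = 0.2627 − 0.1659 = 0.09680 mol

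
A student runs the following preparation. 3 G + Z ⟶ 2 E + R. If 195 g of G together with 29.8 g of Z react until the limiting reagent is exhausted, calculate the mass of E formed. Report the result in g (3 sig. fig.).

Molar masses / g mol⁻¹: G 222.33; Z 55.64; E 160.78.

94.0 g

n(G) = 195.0 / 222.33 = 0.8771 mol
n(Z) = 29.80 / 55.64 = 0.5356 mol
n/ν → G: 0.2924, Z: 0.5356; G is limiting.
n(E) = (2/3) × 0.8771 = 0.5847 mol
mass = 0.5847 × 160.78 = 94.01 g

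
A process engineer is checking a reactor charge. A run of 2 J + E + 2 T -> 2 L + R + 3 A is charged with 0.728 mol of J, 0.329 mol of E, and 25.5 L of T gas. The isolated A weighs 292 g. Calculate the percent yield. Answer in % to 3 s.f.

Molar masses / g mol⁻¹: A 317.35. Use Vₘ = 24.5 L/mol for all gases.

n(J) = 0.7280 mol
n(E) = 0.3290 mol
n(T) = 25.50 / 24.5 = 1.041 mol
n/ν for J = 0.7280/2 = 0.3640
n/ν for E = 0.3290/1 = 0.3290
n/ν for T = 1.041/2 = 0.5205
Smallest n/ν is E → limiting reagent.
theoretical n(A) = (3/1) × 0.3290 = 0.9870 mol → 313.2 g
% yield = 292 / 313.2 × 100 = 93.23 %

93.2 %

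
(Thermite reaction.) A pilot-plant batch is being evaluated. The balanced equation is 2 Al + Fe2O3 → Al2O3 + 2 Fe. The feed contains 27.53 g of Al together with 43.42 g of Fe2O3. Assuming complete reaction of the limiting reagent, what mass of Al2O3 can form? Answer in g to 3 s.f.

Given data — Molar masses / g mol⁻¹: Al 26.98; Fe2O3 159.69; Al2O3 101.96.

n(Al) = 27.53 / 26.98 = 1.020 mol
n(Fe2O3) = 43.42 / 159.69 = 0.2719 mol
n/ν for Al = 1.020/2 = 0.5100
n/ν for Fe2O3 = 0.2719/1 = 0.2719
Smallest n/ν is Fe2O3 → limiting reagent.
n(Al2O3) = (1/1) × 0.2719 = 0.2719 mol
mass = 0.2719 × 101.96 = 27.72 g

27.7 g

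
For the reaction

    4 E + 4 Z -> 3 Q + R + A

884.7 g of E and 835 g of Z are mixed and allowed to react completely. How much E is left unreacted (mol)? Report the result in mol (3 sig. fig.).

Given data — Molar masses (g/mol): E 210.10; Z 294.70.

1.38 mol

n(E) = 884.7 / 210.10 = 4.211 mol
n(Z) = 835.0 / 294.70 = 2.833 mol
n/ν for E = 4.211/4 = 1.053
n/ν for Z = 2.833/4 = 0.7083
Smallest n/ν is Z → limiting reagent.
E consumed = (4/4) × 2.833 = 2.833 mol
E remaining = 4.211 − 2.833 = 1.378 mol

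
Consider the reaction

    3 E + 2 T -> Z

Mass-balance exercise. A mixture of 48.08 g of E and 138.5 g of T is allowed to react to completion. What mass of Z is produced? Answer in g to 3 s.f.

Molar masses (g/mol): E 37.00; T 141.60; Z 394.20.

n(E) = 48.08 / 37.00 = 1.299 mol
n(T) = 138.5 / 141.60 = 0.9781 mol
n/ν for E = 1.299/3 = 0.4330
n/ν for T = 0.9781/2 = 0.4891
Smallest n/ν is E → limiting reagent.
n(Z) = (1/3) × 1.299 = 0.4330 mol
mass = 0.4330 × 394.20 = 170.7 g

171 g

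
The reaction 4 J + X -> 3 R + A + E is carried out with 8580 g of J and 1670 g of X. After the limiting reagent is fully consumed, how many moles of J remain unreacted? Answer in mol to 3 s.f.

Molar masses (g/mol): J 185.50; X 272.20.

n(J) = 8580 / 185.50 = 46.25 mol
n(X) = 1670 / 272.20 = 6.135 mol
n/ν for J = 46.25/4 = 11.56
n/ν for X = 6.135/1 = 6.135
Smallest n/ν is X → limiting reagent.
J consumed = (4/1) × 6.135 = 24.54 mol
J remaining = 46.25 − 24.54 = 21.71 mol

21.7 mol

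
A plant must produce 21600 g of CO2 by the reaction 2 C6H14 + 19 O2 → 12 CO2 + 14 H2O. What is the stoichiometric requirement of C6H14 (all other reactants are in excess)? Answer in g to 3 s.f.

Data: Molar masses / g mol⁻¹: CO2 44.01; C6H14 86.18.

n(CO2) = 21600 / 44.01 = 490.8 mol
n(C6H14) = (2/12) × 490.8 = 81.80 mol
mass = 81.80 × 86.18 = 7050 g

7050 g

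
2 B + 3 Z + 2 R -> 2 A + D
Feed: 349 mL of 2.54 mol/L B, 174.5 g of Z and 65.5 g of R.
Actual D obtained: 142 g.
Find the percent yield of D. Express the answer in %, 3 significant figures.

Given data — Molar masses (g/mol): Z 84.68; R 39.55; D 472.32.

67.8 %

n(B) = 2.54 × 349.0/1000 = 0.8865 mol
n(Z) = 174.5 / 84.68 = 2.061 mol
n(R) = 65.50 / 39.55 = 1.656 mol
n/ν for B = 0.8865/2 = 0.4433
n/ν for Z = 2.061/3 = 0.6870
n/ν for R = 1.656/2 = 0.8280
Smallest n/ν is B → limiting reagent.
theoretical n(D) = (1/2) × 0.8865 = 0.4433 mol → 209.4 g
% yield = 142 / 209.4 × 100 = 67.81 %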